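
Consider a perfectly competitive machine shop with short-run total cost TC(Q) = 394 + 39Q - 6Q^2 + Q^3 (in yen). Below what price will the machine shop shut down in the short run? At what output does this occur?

The shutdown price is the minimum of AVC. VC = 39Q - 6Q^2 + Q^3, so AVC = 39 - 6Q + Q^2.
At the minimum of AVC, MC = AVC. MC = 39 - 12Q + 3Q^2; setting MC = AVC gives 2Q^2 - 6Q = 0, so Q = 3. min AVC = 30.
For P < ¥30 the firm produces nothing.

¥30 per unit, at Q = 3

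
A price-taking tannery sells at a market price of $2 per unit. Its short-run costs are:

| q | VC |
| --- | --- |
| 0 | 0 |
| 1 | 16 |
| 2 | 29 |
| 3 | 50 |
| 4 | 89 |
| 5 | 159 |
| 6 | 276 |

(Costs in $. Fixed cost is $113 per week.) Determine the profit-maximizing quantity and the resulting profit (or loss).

Tabulate TR − TC: q=0: -113; q=1: -127; q=2: -138; q=3: -157; q=4: -194; q=5: -262; q=6: -377.
Profit is highest at q = 0. Equivalently, the lowest AVC in the table is 29/2 ≈ $14.50 at q = 2, and P = $2 falls below it — price never covers variable cost, so the firm shuts down and loses only its fixed cost.

q = 0 (shut down); profit = -$113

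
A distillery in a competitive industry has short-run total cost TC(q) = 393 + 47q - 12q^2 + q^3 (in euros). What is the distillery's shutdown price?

The firm shuts down when price falls below the minimum of average variable cost. AVC = VC/q = 47 - 12q + q^2.
At the minimum of AVC, MC = AVC. MC = 47 - 24q + 3q^2; setting MC = AVC gives 2q^2 - 12q = 0, so q = 6. min AVC = 11.
For P < €11 the firm produces nothing.

€11 per unit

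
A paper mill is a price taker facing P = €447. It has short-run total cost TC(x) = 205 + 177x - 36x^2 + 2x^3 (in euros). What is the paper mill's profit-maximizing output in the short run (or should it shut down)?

Produce at x = 15

Variable cost is VC = 177x - 36x^2 + 2x^3, so AVC = VC/x = 177 - 36x + 2x^2 and MC = dTC/dx = 177 - 72x + 6x^2.
AVC is minimized where dAVC/dx = -36 + 4x = 0, at x = 9; min AVC = 177 - 36·9 + 2·9^2 = €15.
P = €447 exceeds min AVC = €15, so the firm stays open.
Solving P = MC: -270 - 72x + 6x^2 = 0 ⇒ x = -3 or 15. On the upward-sloping branch, x* = 15.
Check: AVC at x = 15 is €87 ≤ P, so revenue covers variable cost.
Profit = P·x − TC = 447·15 − 1510 = €5195.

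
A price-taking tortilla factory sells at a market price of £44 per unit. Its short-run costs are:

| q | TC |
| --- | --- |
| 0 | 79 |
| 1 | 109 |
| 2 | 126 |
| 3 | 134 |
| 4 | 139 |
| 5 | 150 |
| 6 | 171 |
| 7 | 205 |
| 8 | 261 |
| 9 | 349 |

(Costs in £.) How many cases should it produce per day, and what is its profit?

q = 7; profit = £103

Tabulate TR − TC: q=0: -79; q=1: -65; q=2: -38; q=3: -2; q=4: 37; q=5: 70; q=6: 93; q=7: 103; q=8: 91; q=9: 47.
Profit is maximized at q = 7. AVC there is 126/7 = £18 ≤ P, so producing beats shutting down (which would give -£79).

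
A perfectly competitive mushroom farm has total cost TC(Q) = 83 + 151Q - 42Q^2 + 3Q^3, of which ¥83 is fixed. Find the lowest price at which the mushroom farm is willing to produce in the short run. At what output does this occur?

The firm shuts down when price falls below the minimum of average variable cost. AVC = VC/Q = 151 - 42Q + 3Q^2.
dAVC/dQ = -42 + 6Q = 0 gives Q = 7. min AVC = 151 - 42·7 + 3·7^2 = 4.
The firm shuts down for any P below ¥4.

¥4 per unit, at Q = 7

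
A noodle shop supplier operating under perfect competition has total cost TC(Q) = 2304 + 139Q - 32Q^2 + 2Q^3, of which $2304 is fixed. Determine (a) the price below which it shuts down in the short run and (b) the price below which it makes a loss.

Shutdown price = $11; break-even price = $235

Shutdown price = min AVC. AVC = 139 - 32Q + 2Q^2, with vertex at Q = 8 and minimum $11.
ATC = 2304/Q + 139 - 32Q + 2Q^2. Setting dATC/dQ = −2304/Q^2 − 32 + 4Q = 0 gives Q = 12 (since 4·12^3 − 32·12^2 = 2304).
min ATC = 2304/12 + 139 − 32·12 + 2·12^2 = $235. That is the break-even price.
For $11 ≤ P < $235 the firm produces at a loss; below $11 it shuts down.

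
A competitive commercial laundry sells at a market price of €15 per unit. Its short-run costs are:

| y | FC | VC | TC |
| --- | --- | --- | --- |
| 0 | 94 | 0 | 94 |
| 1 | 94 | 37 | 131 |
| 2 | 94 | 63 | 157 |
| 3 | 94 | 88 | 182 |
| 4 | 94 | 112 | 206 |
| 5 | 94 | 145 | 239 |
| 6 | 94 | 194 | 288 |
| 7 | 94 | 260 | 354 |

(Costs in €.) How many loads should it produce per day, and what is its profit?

y = 0 (shut down); profit = -€94

Profit at each row (π = 15y − TC): y=0: -94; y=1: -116; y=2: -127; y=3: -137; y=4: -146; y=5: -164; y=6: -198; y=7: -249.
Profit is highest at y = 0. Equivalently, the lowest AVC in the table is 112/4 ≈ €28 at y = 4, and P = €15 falls below it — price never covers variable cost, so the firm shuts down and loses only its fixed cost.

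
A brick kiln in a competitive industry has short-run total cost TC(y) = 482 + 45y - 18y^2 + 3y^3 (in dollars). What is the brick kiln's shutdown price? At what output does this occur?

Short-run supply begins at min AVC. From VC = 45y - 18y^2 + 3y^3, AVC = 45 - 18y + 3y^2.
At the minimum of AVC, MC = AVC. MC = 45 - 36y + 9y^2; setting MC = AVC gives 6y^2 - 18y = 0, so y = 3. min AVC = 18.
For P < $18 the firm produces nothing.

$18 per unit, at y = 3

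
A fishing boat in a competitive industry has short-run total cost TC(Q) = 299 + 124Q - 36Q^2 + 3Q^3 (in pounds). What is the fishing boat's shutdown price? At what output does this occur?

The firm shuts down when price falls below the minimum of average variable cost. AVC = VC/Q = 124 - 36Q + 3Q^2.
dAVC/dQ = -36 + 6Q = 0 gives Q = 6. min AVC = 124 - 36·6 + 3·6^2 = 16.
For P < £16 the firm produces nothing.

£16 per unit, at Q = 6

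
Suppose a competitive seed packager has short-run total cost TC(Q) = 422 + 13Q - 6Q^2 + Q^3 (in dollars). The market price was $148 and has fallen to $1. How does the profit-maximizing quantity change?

Output falls from 9 to 0 (the firm shuts down)

MC = 13 - 12Q + 3Q^2; the shutdown threshold is min AVC = $4 (at Q = 3).
At P = $148 ≥ min AVC, set P = MC on the rising branch: Q = 9.
At P = $1 < min AVC = $4, price no longer covers variable cost at any output, so the firm shuts down: Q = 0.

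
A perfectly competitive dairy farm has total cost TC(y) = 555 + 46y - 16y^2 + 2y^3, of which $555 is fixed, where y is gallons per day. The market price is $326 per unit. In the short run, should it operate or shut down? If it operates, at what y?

Strip out fixed cost: VC = 46y - 16y^2 + 2y^3. Then AVC = 46 - 16y + 2y^2 and MC = 46 - 32y + 6y^2.
The AVC parabola has its vertex at y = 16/4 = 4, where AVC = 46 - 16·4 + 2·4^2 = $14.
P = $326 exceeds min AVC = $14, so the firm stays open.
Set P = MC: 326 = 46 - 32y + 6y^2 → -280 - 32y + 6y^2 = 0. The roots are y = -14/3 and y = 10; the profit-maximizing output is on the rising part of MC, so y* = 10.
Check: AVC at y = 10 is $86 ≤ P, so revenue covers variable cost.
Profit = P·y − TC = 326·10 − 1415 = $1845.

Produce at y = 10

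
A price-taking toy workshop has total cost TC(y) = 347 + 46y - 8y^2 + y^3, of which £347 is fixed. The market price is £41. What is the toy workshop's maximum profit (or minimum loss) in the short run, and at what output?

AVC = 46 - 8y + y^2 has its minimum £30 at y = 4; price £41 clears that bar, so the firm operates.
With MC = 46 - 16y + 3y^2, P = MC on the upward-sloping part at y* = 5.
TR = 41·5 = 205. TC = 347 + 155 = 502. Profit = 205 − 502 = -£297.
That loss of £297 beats the £347 the firm would lose by shutting down; producing recovers £50 of fixed cost.

Profit = -£297 at y = 5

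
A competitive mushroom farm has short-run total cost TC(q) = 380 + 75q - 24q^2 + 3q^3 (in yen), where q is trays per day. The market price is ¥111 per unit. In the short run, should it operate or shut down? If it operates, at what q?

Produce at q = 6

From TC, MC = TC'(q) = 75 - 48q + 9q^2 and AVC = VC/q = 75 - 24q + 3q^2.
The AVC parabola has its vertex at q = 24/6 = 4, where AVC = 75 - 24·4 + 3·4^2 = ¥27.
Since P = ¥111 ≥ min AVC = ¥27, price covers variable cost and the firm should produce.
Set P = MC: 111 = 75 - 48q + 9q^2 → -36 - 48q + 9q^2 = 0. The roots are q = -2/3 and q = 6; the profit-maximizing output is on the rising part of MC, so q* = 6.
Check: AVC at q = 6 is ¥39 ≤ P, so revenue covers variable cost.
Profit = P·q − TC = 111·6 − 614 = ¥52.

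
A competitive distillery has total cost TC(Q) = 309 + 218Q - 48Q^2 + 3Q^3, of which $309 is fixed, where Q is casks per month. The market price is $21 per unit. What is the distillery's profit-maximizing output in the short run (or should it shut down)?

Shut down

Variable cost is VC = 218Q - 48Q^2 + 3Q^3, so AVC = VC/Q = 218 - 48Q + 3Q^2 and MC = dTC/dQ = 218 - 96Q + 9Q^2.
The AVC parabola has its vertex at Q = 48/6 = 8, where AVC = 218 - 48·8 + 3·8^2 = $26.
With P < min AVC ($21 < $26), every unit sold adds to the loss.
Best response: produce nothing and absorb the $309 fixed cost.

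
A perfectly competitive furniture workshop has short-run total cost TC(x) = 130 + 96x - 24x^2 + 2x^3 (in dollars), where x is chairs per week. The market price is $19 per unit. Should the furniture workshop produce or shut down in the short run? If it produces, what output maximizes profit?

Shut down

Variable cost is VC = 96x - 24x^2 + 2x^3, so AVC = VC/x = 96 - 24x + 2x^2 and MC = dTC/dx = 96 - 48x + 6x^2.
The AVC parabola has its vertex at x = 24/4 = 6, where AVC = 96 - 24·6 + 2·6^2 = $24.
Since P = $19 < min AVC = $24, price fails to cover variable cost at any output.
Shutting down limits the loss to fixed cost, $130.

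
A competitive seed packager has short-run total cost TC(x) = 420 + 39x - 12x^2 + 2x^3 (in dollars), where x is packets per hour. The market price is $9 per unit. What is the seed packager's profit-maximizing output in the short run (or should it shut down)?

Strip out fixed cost: VC = 39x - 12x^2 + 2x^3. Then AVC = 39 - 12x + 2x^2 and MC = 39 - 24x + 6x^2.
AVC hits its minimum where MC = AVC, at x = 3, giving min AVC = 39 - 12·3 + 2·3^2 = $21.
P = $9 lies below min AVC = $21; no output level covers variable cost.
Best response: produce nothing and absorb the $420 fixed cost.

Shut down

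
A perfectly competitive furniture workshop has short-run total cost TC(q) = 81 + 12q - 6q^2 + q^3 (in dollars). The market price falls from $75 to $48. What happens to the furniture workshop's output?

Output falls from 7 to 6

MC = 12 - 12q + 3q^2; the shutdown threshold is min AVC = $3 (at q = 3).
With P = $75 above the shutdown price, P = MC gives q = 7.
At P = $48 ≥ min AVC, set P = MC: q = 6. The firm stays open but cuts output.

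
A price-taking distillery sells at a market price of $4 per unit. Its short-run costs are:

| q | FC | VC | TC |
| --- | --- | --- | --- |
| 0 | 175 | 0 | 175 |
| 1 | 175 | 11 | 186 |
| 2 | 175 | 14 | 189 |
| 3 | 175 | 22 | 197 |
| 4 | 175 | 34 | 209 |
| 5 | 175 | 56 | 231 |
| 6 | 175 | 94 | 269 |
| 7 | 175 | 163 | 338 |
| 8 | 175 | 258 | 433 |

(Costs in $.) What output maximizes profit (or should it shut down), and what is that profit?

Tabulate TR − TC: q=0: -175; q=1: -182; q=2: -181; q=3: -185; q=4: -193; q=5: -211; q=6: -245; q=7: -310; q=8: -401.
Profit is highest at q = 0. Equivalently, the lowest AVC in the table is 14/2 ≈ $7 at q = 2, and P = $4 falls below it — price never covers variable cost, so the firm shuts down and loses only its fixed cost.

q = 0 (shut down); profit = -$175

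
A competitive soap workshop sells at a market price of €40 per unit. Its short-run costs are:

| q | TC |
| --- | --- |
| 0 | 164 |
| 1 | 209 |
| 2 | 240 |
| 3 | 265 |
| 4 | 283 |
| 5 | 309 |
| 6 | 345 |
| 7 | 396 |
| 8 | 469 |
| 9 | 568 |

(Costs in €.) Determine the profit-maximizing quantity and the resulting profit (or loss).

Compute π = P·q − TC at each output: q=0: -164; q=1: -169; q=2: -160; q=3: -145; q=4: -123; q=5: -109; q=6: -105; q=7: -116; q=8: -149; q=9: -208.
Profit is maximized at q = 6. AVC there is 181/6 = €30.17 ≤ P, so producing beats shutting down (which would give -€164).

q = 6; profit = -€105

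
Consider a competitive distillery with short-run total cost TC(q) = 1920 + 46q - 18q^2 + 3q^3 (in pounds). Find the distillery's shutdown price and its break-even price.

Shutdown price = min AVC. AVC = 46 - 18q + 3q^2, with vertex at q = 3 and minimum £19.
ATC = 1920/q + 46 - 18q + 3q^2. Setting dATC/dq = −1920/q^2 − 18 + 6q = 0 gives q = 8 (since 6·8^3 − 18·8^2 = 1920).
min ATC = 1920/8 + 46 − 18·8 + 3·8^2 = £334. That is the break-even price.
For £19 ≤ P < £334 the firm produces at a loss; below £19 it shuts down.

Shutdown price = £19; break-even price = £334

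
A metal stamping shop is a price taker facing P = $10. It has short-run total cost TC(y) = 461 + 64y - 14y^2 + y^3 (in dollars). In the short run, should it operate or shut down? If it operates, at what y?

Variable cost is VC = 64y - 14y^2 + y^3, so AVC = VC/y = 64 - 14y + y^2 and MC = dTC/dy = 64 - 28y + 3y^2.
The AVC parabola has its vertex at y = 14/2 = 7, where AVC = 64 - 14·7 + 7^2 = $15.
P = $10 lies below min AVC = $15; no output level covers variable cost.
Best response: produce nothing and absorb the $461 fixed cost.

Shut down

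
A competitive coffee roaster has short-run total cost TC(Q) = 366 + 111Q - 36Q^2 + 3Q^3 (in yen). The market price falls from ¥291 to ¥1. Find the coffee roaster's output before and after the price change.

AVC = 111 - 36Q + 3Q^2, minimized at Q = 6 where min AVC = ¥3. MC = 111 - 72Q + 9Q^2.
With P = ¥291 above the shutdown price, P = MC gives Q = 10.
At P = ¥1 < min AVC = ¥3, price no longer covers variable cost at any output, so the firm shuts down: Q = 0.

Output falls from 10 to 0 (the firm shuts down)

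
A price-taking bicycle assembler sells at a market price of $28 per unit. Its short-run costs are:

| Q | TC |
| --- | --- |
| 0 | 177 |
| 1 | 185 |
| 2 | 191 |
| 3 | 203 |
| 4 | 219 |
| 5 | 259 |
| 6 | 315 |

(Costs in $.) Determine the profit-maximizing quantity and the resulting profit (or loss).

Profit at each row (π = 28Q − TC): Q=0: -177; Q=1: -157; Q=2: -135; Q=3: -119; Q=4: -107; Q=5: -119; Q=6: -147.
Profit is maximized at Q = 4. AVC there is 42/4 = $10.50 ≤ P, so producing beats shutting down (which would give -$177).

Q = 4; profit = -$107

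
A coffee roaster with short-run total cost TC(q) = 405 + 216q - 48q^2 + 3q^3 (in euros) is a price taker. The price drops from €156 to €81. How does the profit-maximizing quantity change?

Output falls from 10 to 9

AVC = 216 - 48q + 3q^2, minimized at q = 8 where min AVC = €24. MC = 216 - 96q + 9q^2.
With P = €156 above the shutdown price, P = MC gives q = 10.
At P = €81 ≥ min AVC, set P = MC: q = 9. The firm stays open but cuts output.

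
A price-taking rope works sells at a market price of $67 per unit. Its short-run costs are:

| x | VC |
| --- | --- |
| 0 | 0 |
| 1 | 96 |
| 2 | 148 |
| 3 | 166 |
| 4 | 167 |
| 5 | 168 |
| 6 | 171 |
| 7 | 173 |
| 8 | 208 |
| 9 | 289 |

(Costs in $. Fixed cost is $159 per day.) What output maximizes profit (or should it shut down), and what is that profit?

x = 8; profit = $169

Profit at each row (π = 67x − TC): x=0: -159; x=1: -188; x=2: -173; x=3: -124; x=4: -58; x=5: 8; x=6: 72; x=7: 137; x=8: 169; x=9: 155.
Profit is maximized at x = 8. AVC there is 208/8 = $26 ≤ P, so producing beats shutting down (which would give -$159).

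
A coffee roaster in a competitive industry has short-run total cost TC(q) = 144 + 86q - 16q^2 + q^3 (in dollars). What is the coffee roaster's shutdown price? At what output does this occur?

The shutdown price is the minimum of AVC. VC = 86q - 16q^2 + q^3, so AVC = 86 - 16q + q^2.
At the minimum of AVC, MC = AVC. MC = 86 - 32q + 3q^2; setting MC = AVC gives 2q^2 - 16q = 0, so q = 8. min AVC = 22.
The firm shuts down for any P below $22.

$22 per unit, at q = 8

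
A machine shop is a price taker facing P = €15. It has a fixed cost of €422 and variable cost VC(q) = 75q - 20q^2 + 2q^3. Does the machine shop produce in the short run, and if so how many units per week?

Shut down

From TC, MC = TC'(q) = 75 - 40q + 6q^2 and AVC = VC/q = 75 - 20q + 2q^2.
The AVC parabola has its vertex at q = 20/4 = 5, where AVC = 75 - 20·5 + 2·5^2 = €25.
Since P = €15 < min AVC = €25, price fails to cover variable cost at any output.
The firm minimizes its loss by shutting down and losing only its fixed cost of €422.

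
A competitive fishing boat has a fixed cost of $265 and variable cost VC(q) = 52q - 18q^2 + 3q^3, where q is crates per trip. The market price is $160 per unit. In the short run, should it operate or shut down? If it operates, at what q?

Variable cost is VC = 52q - 18q^2 + 3q^3, so AVC = VC/q = 52 - 18q + 3q^2 and MC = dTC/dq = 52 - 36q + 9q^2.
The AVC parabola has its vertex at q = 18/6 = 3, where AVC = 52 - 18·3 + 3·3^2 = $25.
Because $160 ≥ $25, revenue can cover variable cost; the firm operates.
P = MC gives -108 - 36q + 9q^2 = 0, with roots -2 and 6. Take the larger (rising MC): q* = 6.
Check: AVC at q = 6 is $52 ≤ P, so revenue covers variable cost.
Profit = P·q − TC = 160·6 − 577 = $383.

Produce at q = 6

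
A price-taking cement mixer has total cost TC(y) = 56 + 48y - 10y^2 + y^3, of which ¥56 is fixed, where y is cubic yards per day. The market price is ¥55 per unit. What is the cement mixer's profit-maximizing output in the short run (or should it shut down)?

Produce at y = 7

Variable cost is VC = 48y - 10y^2 + y^3, so AVC = VC/y = 48 - 10y + y^2 and MC = dTC/dy = 48 - 20y + 3y^2.
AVC hits its minimum where MC = AVC, at y = 5, giving min AVC = 48 - 10·5 + 5^2 = ¥23.
Since P = ¥55 ≥ min AVC = ¥23, price covers variable cost and the firm should produce.
Solving P = MC: -7 - 20y + 3y^2 = 0 ⇒ y = -1/3 or 7. On the upward-sloping branch, y* = 7.
Check: AVC at y = 7 is ¥27 ≤ P, so revenue covers variable cost.
Profit = P·y − TC = 55·7 − 245 = ¥140.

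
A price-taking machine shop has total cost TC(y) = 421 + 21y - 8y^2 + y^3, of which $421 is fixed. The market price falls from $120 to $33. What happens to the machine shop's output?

AVC = 21 - 8y + y^2, minimized at y = 4 where min AVC = $5. MC = 21 - 16y + 3y^2.
At P = $120 ≥ min AVC, set P = MC on the rising branch: y = 9.
At P = $33 ≥ min AVC, set P = MC: y = 6. The firm stays open but cuts output.

Output falls from 9 to 6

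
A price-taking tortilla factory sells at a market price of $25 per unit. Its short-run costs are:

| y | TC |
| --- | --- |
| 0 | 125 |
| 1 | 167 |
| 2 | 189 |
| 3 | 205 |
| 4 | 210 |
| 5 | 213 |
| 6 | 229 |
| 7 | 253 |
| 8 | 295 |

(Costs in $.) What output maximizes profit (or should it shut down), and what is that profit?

y = 7; profit = -$78

Tabulate TR − TC: y=0: -125; y=1: -142; y=2: -139; y=3: -130; y=4: -110; y=5: -88; y=6: -79; y=7: -78; y=8: -95.
Profit is maximized at y = 7. AVC there is 128/7 = $18.29 ≤ P, so producing beats shutting down (which would give -$125).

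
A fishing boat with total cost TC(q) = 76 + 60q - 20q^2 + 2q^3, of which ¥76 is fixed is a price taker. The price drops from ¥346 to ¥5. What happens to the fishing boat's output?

MC = 60 - 40q + 6q^2; the shutdown threshold is min AVC = ¥10 (at q = 5).
With P = ¥346 above the shutdown price, P = MC gives q = 11.
At P = ¥5 < min AVC = ¥10, price no longer covers variable cost at any output, so the firm shuts down: q = 0.

Output falls from 11 to 0 (the firm shuts down)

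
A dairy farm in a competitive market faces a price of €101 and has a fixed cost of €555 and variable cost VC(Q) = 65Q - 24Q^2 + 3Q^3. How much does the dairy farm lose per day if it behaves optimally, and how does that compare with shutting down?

Profit = -€123 at Q = 6

AVC = 65 - 24Q + 3Q^2 has its minimum €17 at Q = 4; price €101 clears that bar, so the firm operates.
With MC = 65 - 48Q + 9Q^2, P = MC on the upward-sloping part at Q* = 6.
TR = 101·6 = 606. TC = 555 + 174 = 729. Profit = 606 − 729 = -€123.
That loss of €123 beats the €555 the firm would lose by shutting down; producing recovers €432 of fixed cost.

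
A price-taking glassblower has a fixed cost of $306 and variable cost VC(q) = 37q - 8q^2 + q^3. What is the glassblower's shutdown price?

The shutdown price is the minimum of AVC. VC = 37q - 8q^2 + q^3, so AVC = 37 - 8q + q^2.
dAVC/dq = -8 + 2q = 0 gives q = 4. min AVC = 37 - 8·4 + 4^2 = 21.
For P < $21 the firm produces nothing.

$21 per unit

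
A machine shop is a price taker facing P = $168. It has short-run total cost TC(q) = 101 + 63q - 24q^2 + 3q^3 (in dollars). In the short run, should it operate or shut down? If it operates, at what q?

From TC, MC = TC'(q) = 63 - 48q + 9q^2 and AVC = VC/q = 63 - 24q + 3q^2.
The AVC parabola has its vertex at q = 24/6 = 4, where AVC = 63 - 24·4 + 3·4^2 = $15.
P = $168 exceeds min AVC = $15, so the firm stays open.
P = MC gives -105 - 48q + 9q^2 = 0, with roots -5/3 and 7. Take the larger (rising MC): q* = 7.
Check: AVC at q = 7 is $42 ≤ P, so revenue covers variable cost.
Profit = P·q − TC = 168·7 − 395 = $781.

Produce at q = 7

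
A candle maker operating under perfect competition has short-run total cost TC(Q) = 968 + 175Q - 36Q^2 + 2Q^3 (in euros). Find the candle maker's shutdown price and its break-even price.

Shutdown price = min AVC. AVC = 175 - 36Q + 2Q^2, with vertex at Q = 9 and minimum €13.
ATC = 968/Q + 175 - 36Q + 2Q^2. Setting dATC/dQ = −968/Q^2 − 36 + 4Q = 0 gives Q = 11 (since 4·11^3 − 36·11^2 = 968).
min ATC = 968/11 + 175 − 36·11 + 2·11^2 = €109. That is the break-even price.
Between these two prices the firm operates at a loss; above €109 it earns a profit.

Shutdown price = €13; break-even price = €109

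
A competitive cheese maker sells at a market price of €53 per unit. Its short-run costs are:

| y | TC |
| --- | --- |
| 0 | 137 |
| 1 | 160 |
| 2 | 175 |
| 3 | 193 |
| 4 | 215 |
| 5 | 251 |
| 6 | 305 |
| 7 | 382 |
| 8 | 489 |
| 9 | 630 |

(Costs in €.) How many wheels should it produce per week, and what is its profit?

y = 5; profit = €14

Tabulate TR − TC: y=0: -137; y=1: -107; y=2: -69; y=3: -34; y=4: -3; y=5: 14; y=6: 13; y=7: -11; y=8: -65; y=9: -153.
Profit is maximized at y = 5. AVC there is 114/5 = €22.80 ≤ P, so producing beats shutting down (which would give -€137).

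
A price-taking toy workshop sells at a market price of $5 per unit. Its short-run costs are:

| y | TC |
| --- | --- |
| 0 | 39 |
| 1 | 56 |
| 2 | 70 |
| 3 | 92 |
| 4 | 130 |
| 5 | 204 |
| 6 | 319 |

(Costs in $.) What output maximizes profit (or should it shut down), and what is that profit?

y = 0 (shut down); profit = -$39

Profit at each row (π = 5y − TC): y=0: -39; y=1: -51; y=2: -60; y=3: -77; y=4: -110; y=5: -179; y=6: -289.
Profit is highest at y = 0. Equivalently, the lowest AVC in the table is 31/2 ≈ $15.50 at y = 2, and P = $5 falls below it — price never covers variable cost, so the firm shuts down and loses only its fixed cost.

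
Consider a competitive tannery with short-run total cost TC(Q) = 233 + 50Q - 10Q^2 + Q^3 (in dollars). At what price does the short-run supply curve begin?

$25 per unit

The shutdown price is the minimum of AVC. VC = 50Q - 10Q^2 + Q^3, so AVC = 50 - 10Q + Q^2.
At the minimum of AVC, MC = AVC. MC = 50 - 20Q + 3Q^2; setting MC = AVC gives 2Q^2 - 10Q = 0, so Q = 5. min AVC = 25.
The firm shuts down for any P below $25.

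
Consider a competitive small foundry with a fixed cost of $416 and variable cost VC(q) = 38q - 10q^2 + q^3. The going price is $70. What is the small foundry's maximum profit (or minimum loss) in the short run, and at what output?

AVC = 38 - 10q + q^2 has its minimum $13 at q = 5; price $70 clears that bar, so the firm operates.
MC = 38 - 20q + 3q^2. Setting P = MC and taking the root on the rising branch gives q* = 8.
TR = 70·8 = 560. TC = 416 + 176 = 592. Profit = 560 − 592 = -$32.
Shutting down would mean losing the fixed cost of $416, so operating at a loss of $32 is better by $384.

Profit = -$32 at q = 8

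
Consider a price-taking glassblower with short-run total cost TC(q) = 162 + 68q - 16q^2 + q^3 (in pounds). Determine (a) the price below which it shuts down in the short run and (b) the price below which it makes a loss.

Shutdown price = min AVC. AVC = 68 - 16q + q^2, with vertex at q = 8 and minimum £4.
ATC = 162/q + 68 - 16q + q^2. Setting dATC/dq = −162/q^2 − 16 + 2q = 0 gives q = 9 (since 2·9^3 − 16·9^2 = 162).
min ATC = 162/9 + 68 − 16·9 + 9^2 = £23. That is the break-even price.
Between these two prices the firm operates at a loss; above £23 it earns a profit.

Shutdown price = £4; break-even price = £23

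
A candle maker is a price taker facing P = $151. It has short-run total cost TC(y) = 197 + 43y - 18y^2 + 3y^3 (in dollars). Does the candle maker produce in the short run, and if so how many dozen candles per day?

Variable cost is VC = 43y - 18y^2 + 3y^3, so AVC = VC/y = 43 - 18y + 3y^2 and MC = dTC/dy = 43 - 36y + 9y^2.
AVC is minimized where dAVC/dy = -18 + 6y = 0, at y = 3; min AVC = 43 - 18·3 + 3·3^2 = $16.
Because $151 ≥ $16, revenue can cover variable cost; the firm operates.
Set P = MC: 151 = 43 - 36y + 9y^2 → -108 - 36y + 9y^2 = 0. The roots are y = -2 and y = 6; the profit-maximizing output is on the rising part of MC, so y* = 6.
Check: AVC at y = 6 is $43 ≤ P, so revenue covers variable cost.
Profit = P·y − TC = 151·6 − 455 = $451.

Produce at y = 6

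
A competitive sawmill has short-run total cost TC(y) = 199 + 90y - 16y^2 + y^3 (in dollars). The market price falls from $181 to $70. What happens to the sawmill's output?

MC = 90 - 32y + 3y^2; the shutdown threshold is min AVC = $26 (at y = 8).
With P = $181 above the shutdown price, P = MC gives y = 13.
At P = $70 ≥ min AVC, set P = MC: y = 10. The firm stays open but cuts output.

Output falls from 13 to 10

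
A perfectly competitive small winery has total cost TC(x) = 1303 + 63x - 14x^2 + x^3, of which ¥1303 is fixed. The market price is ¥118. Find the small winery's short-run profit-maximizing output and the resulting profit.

AVC = 63 - 14x + x^2; min AVC = ¥14 at x = 7. Since P = ¥118 ≥ min AVC, the firm produces.
With MC = 63 - 28x + 3x^2, P = MC on the upward-sloping part at x* = 11.
TR = 118·11 = 1298. TC = 1303 + 330 = 1633. Profit = 1298 − 1633 = -¥335.
Shutting down would mean losing the fixed cost of ¥1303, so operating at a loss of ¥335 is better by ¥968.

Profit = -¥335 at x = 11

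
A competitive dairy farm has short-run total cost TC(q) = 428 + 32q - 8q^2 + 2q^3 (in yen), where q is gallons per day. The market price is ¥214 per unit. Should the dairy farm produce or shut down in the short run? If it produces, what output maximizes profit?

Produce at q = 7

Strip out fixed cost: VC = 32q - 8q^2 + 2q^3. Then AVC = 32 - 8q + 2q^2 and MC = 32 - 16q + 6q^2.
The AVC parabola has its vertex at q = 8/4 = 2, where AVC = 32 - 8·2 + 2·2^2 = ¥24.
Because ¥214 ≥ ¥24, revenue can cover variable cost; the firm operates.
Solving P = MC: -182 - 16q + 6q^2 = 0 ⇒ q = -13/3 or 7. On the upward-sloping branch, q* = 7.
Check: AVC at q = 7 is ¥74 ≤ P, so revenue covers variable cost.
Profit = P·q − TC = 214·7 − 946 = ¥552.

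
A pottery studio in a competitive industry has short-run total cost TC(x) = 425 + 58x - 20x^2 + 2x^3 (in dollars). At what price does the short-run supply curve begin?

The shutdown price is the minimum of AVC. VC = 58x - 20x^2 + 2x^3, so AVC = 58 - 20x + 2x^2.
dAVC/dx = -20 + 4x = 0 gives x = 5. min AVC = 58 - 20·5 + 2·5^2 = 8.
So the shutdown price is $8.

$8 per unit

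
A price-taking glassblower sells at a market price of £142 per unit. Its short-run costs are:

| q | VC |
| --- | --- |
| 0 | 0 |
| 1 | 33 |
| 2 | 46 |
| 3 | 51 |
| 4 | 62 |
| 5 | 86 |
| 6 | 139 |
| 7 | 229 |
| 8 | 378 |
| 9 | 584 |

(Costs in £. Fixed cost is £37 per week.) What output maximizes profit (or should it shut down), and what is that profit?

Profit at each row (π = 142q − TC): q=0: -37; q=1: 72; q=2: 201; q=3: 338; q=4: 469; q=5: 587; q=6: 676; q=7: 728; q=8: 721; q=9: 657.
Profit is maximized at q = 7. AVC there is 229/7 = £32.71 ≤ P, so producing beats shutting down (which would give -£37).

q = 7; profit = £728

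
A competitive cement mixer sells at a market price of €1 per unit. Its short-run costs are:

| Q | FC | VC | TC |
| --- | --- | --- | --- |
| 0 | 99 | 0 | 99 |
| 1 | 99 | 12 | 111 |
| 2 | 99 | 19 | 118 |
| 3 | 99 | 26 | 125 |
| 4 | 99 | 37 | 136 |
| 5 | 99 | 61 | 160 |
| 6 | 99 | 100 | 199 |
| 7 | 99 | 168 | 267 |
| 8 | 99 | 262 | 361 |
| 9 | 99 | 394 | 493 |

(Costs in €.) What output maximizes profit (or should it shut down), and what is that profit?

Q = 0 (shut down); profit = -€99

Profit at each row (π = 1Q − TC): Q=0: -99; Q=1: -110; Q=2: -116; Q=3: -122; Q=4: -132; Q=5: -155; Q=6: -193; Q=7: -260; Q=8: -353; Q=9: -484.
Profit is highest at Q = 0. Equivalently, the lowest AVC in the table is 26/3 ≈ €8.67 at Q = 3, and P = €1 falls below it — price never covers variable cost, so the firm shuts down and loses only its fixed cost.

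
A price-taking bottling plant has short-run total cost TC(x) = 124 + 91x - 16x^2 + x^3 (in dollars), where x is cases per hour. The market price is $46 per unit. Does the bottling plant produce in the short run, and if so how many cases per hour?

Produce at x = 9

From TC, MC = TC'(x) = 91 - 32x + 3x^2 and AVC = VC/x = 91 - 16x + x^2.
AVC is minimized where dAVC/dx = -16 + 2x = 0, at x = 8; min AVC = 91 - 16·8 + 8^2 = $27.
Since P = $46 ≥ min AVC = $27, price covers variable cost and the firm should produce.
Solving P = MC: 45 - 32x + 3x^2 = 0 ⇒ x = 5/3 or 9. On the upward-sloping branch, x* = 9.
Check: AVC at x = 9 is $28 ≤ P, so revenue covers variable cost.
Profit = P·x − TC = 46·9 − 376 = $38.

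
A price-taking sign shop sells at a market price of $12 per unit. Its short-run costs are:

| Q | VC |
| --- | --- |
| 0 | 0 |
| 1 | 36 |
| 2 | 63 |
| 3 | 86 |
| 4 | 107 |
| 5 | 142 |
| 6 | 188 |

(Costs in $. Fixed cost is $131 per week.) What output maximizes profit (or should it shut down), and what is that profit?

Q = 0 (shut down); profit = -$131

Compute π = P·Q − TC at each output: Q=0: -131; Q=1: -155; Q=2: -170; Q=3: -181; Q=4: -190; Q=5: -213; Q=6: -247.
Profit is highest at Q = 0. Equivalently, the lowest AVC in the table is 107/4 ≈ $26.75 at Q = 4, and P = $12 falls below it — price never covers variable cost, so the firm shuts down and loses only its fixed cost.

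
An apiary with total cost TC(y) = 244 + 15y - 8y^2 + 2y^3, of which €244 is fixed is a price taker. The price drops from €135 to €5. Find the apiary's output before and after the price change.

MC = 15 - 16y + 6y^2; the shutdown threshold is min AVC = €7 (at y = 2).
At P = €135 ≥ min AVC, set P = MC on the rising branch: y = 6.
At P = €5 < min AVC = €7, price no longer covers variable cost at any output, so the firm shuts down: y = 0.

Output falls from 6 to 0 (the firm shuts down)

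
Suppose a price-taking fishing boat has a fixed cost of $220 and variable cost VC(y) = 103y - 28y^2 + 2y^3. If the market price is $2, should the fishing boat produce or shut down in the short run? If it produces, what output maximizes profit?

Variable cost is VC = 103y - 28y^2 + 2y^3, so AVC = VC/y = 103 - 28y + 2y^2 and MC = dTC/dy = 103 - 56y + 6y^2.
The AVC parabola has its vertex at y = 28/4 = 7, where AVC = 103 - 28·7 + 2·7^2 = $5.
P = $2 lies below min AVC = $5; no output level covers variable cost.
The firm minimizes its loss by shutting down and losing only its fixed cost of $220.

Shut down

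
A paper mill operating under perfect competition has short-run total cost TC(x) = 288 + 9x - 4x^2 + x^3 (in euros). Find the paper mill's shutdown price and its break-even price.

Shutdown price = €5; break-even price = €69

Shutdown price = min AVC. AVC = 9 - 4x + x^2, with vertex at x = 2 and minimum €5.
ATC = 288/x + 9 - 4x + x^2. Setting dATC/dx = −288/x^2 − 4 + 2x = 0 gives x = 6 (since 2·6^3 − 4·6^2 = 288).
min ATC = 288/6 + 9 − 4·6 + 6^2 = €69. That is the break-even price.
For €5 ≤ P < €69 the firm produces at a loss; below €5 it shuts down.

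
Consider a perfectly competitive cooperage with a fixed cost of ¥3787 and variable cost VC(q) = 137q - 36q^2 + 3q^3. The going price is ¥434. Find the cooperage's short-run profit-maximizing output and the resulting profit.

AVC = 137 - 36q + 3q^2 has its minimum ¥29 at q = 6; price ¥434 clears that bar, so the firm operates.
MC = 137 - 72q + 9q^2. Setting P = MC and taking the root on the rising branch gives q* = 11.
TR = 434·11 = 4774. TC = 3787 + 1144 = 4931. Profit = 4774 − 4931 = -¥157.
That loss of ¥157 beats the ¥3787 the firm would lose by shutting down; producing recovers ¥3630 of fixed cost.

Profit = -¥157 at q = 11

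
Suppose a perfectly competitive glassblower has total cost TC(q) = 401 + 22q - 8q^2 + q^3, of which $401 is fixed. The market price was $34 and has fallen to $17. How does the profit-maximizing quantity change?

MC = 22 - 16q + 3q^2; the shutdown threshold is min AVC = $6 (at q = 4).
At P = $34 ≥ min AVC, set P = MC on the rising branch: q = 6.
At P = $17 ≥ min AVC, set P = MC: q = 5. The firm stays open but cuts output.

Output falls from 6 to 5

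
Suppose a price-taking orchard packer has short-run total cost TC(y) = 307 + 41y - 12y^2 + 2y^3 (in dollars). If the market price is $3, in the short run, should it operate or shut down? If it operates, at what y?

From TC, MC = TC'(y) = 41 - 24y + 6y^2 and AVC = VC/y = 41 - 12y + 2y^2.
AVC hits its minimum where MC = AVC, at y = 3, giving min AVC = 41 - 12·3 + 2·3^2 = $23.
Since P = $3 < min AVC = $23, price fails to cover variable cost at any output.
Best response: produce nothing and absorb the $307 fixed cost.

Shut down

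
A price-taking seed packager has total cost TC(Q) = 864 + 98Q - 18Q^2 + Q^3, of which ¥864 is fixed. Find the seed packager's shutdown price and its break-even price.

Shutdown price = ¥17; break-even price = ¥98

Shutdown price = min AVC. AVC = 98 - 18Q + Q^2, with vertex at Q = 9 and minimum ¥17.
ATC = 864/Q + 98 - 18Q + Q^2. Setting dATC/dQ = −864/Q^2 − 18 + 2Q = 0 gives Q = 12 (since 2·12^3 − 18·12^2 = 864).
min ATC = 864/12 + 98 − 18·12 + 12^2 = ¥98. That is the break-even price.
Between these two prices the firm operates at a loss; above ¥98 it earns a profit.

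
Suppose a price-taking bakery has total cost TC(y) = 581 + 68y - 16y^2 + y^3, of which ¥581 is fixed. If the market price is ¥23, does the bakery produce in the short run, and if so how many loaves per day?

Variable cost is VC = 68y - 16y^2 + y^3, so AVC = VC/y = 68 - 16y + y^2 and MC = dTC/dy = 68 - 32y + 3y^2.
AVC hits its minimum where MC = AVC, at y = 8, giving min AVC = 68 - 16·8 + 8^2 = ¥4.
Since P = ¥23 ≥ min AVC = ¥4, price covers variable cost and the firm should produce.
Solving P = MC: 45 - 32y + 3y^2 = 0 ⇒ y = 5/3 or 9. On the upward-sloping branch, y* = 9.
Check: AVC at y = 9 is ¥5 ≤ P, so revenue covers variable cost.
Profit = P·y − TC = 23·9 − 626 = -¥419, a loss, but smaller than the ¥581 fixed cost the firm would lose by shutting down.

Produce at y = 9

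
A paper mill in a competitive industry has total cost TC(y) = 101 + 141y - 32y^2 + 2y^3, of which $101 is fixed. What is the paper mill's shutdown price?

The firm shuts down when price falls below the minimum of average variable cost. AVC = VC/y = 141 - 32y + 2y^2.
dAVC/dy = -32 + 4y = 0 gives y = 8. min AVC = 141 - 32·8 + 2·8^2 = 13.
So the shutdown price is $13.

$13 per unit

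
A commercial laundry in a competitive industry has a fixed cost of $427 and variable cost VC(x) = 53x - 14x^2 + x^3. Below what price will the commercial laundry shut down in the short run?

The firm shuts down when price falls below the minimum of average variable cost. AVC = VC/x = 53 - 14x + x^2.
dAVC/dx = -14 + 2x = 0 gives x = 7. min AVC = 53 - 14·7 + 7^2 = 4.
For P < $4 the firm produces nothing.

$4 per unit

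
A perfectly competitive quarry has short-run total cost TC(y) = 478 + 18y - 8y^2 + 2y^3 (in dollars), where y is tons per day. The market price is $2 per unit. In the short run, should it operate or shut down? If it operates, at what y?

Variable cost is VC = 18y - 8y^2 + 2y^3, so AVC = VC/y = 18 - 8y + 2y^2 and MC = dTC/dy = 18 - 16y + 6y^2.
AVC is minimized where dAVC/dy = -8 + 4y = 0, at y = 2; min AVC = 18 - 8·2 + 2·2^2 = $10.
With P < min AVC ($2 < $10), every unit sold adds to the loss.
The firm minimizes its loss by shutting down and losing only its fixed cost of $478.

Shut down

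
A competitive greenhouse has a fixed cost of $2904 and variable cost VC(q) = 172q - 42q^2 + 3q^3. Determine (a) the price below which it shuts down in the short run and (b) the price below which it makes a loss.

Shutdown price = min AVC. AVC = 172 - 42q + 3q^2, with vertex at q = 7 and minimum $25.
ATC = 2904/q + 172 - 42q + 3q^2. Setting dATC/dq = −2904/q^2 − 42 + 6q = 0 gives q = 11 (since 6·11^3 − 42·11^2 = 2904).
min ATC = 2904/11 + 172 − 42·11 + 3·11^2 = $337. That is the break-even price.
Between these two prices the firm operates at a loss; above $337 it earns a profit.

Shutdown price = $25; break-even price = $337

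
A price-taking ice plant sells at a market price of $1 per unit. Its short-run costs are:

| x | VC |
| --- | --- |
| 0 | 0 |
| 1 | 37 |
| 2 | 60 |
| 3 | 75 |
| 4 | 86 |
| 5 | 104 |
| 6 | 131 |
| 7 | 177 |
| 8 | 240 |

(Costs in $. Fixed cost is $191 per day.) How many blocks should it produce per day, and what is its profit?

x = 0 (shut down); profit = -$191

Compute π = P·x − TC at each output: x=0: -191; x=1: -227; x=2: -249; x=3: -263; x=4: -273; x=5: -290; x=6: -316; x=7: -361; x=8: -423.
Profit is highest at x = 0. Equivalently, the lowest AVC in the table is 104/5 ≈ $20.80 at x = 5, and P = $1 falls below it — price never covers variable cost, so the firm shuts down and loses only its fixed cost.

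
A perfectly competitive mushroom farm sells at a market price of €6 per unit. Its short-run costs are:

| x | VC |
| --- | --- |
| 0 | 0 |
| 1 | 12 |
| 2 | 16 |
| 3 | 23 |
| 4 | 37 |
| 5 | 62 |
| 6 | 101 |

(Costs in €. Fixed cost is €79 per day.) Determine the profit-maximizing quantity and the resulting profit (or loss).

Tabulate TR − TC: x=0: -79; x=1: -85; x=2: -83; x=3: -84; x=4: -92; x=5: -111; x=6: -144.
Profit is highest at x = 0. Equivalently, the lowest AVC in the table is 23/3 ≈ €7.67 at x = 3, and P = €6 falls below it — price never covers variable cost, so the firm shuts down and loses only its fixed cost.

x = 0 (shut down); profit = -€79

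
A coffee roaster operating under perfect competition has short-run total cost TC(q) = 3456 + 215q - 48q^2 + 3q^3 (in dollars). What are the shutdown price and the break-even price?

AVC = 215 - 48q + 3q^2; minimized at q = 8, giving min AVC = $23. That is the shutdown price.
ATC = 3456/q + 215 - 48q + 3q^2. Setting dATC/dq = −3456/q^2 − 48 + 6q = 0 gives q = 12 (since 6·12^3 − 48·12^2 = 3456).
min ATC = 3456/12 + 215 − 48·12 + 3·12^2 = $359. That is the break-even price.
For $23 ≤ P < $359 the firm produces at a loss; below $23 it shuts down.

Shutdown price = $23; break-even price = $359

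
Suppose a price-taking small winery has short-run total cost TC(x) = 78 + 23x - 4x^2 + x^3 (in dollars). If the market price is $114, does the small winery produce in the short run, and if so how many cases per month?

Produce at x = 7

Strip out fixed cost: VC = 23x - 4x^2 + x^3. Then AVC = 23 - 4x + x^2 and MC = 23 - 8x + 3x^2.
AVC is minimized where dAVC/dx = -4 + 2x = 0, at x = 2; min AVC = 23 - 4·2 + 2^2 = $19.
P = $114 exceeds min AVC = $19, so the firm stays open.
Solving P = MC: -91 - 8x + 3x^2 = 0 ⇒ x = -13/3 or 7. On the upward-sloping branch, x* = 7.
Check: AVC at x = 7 is $44 ≤ P, so revenue covers variable cost.
Profit = P·x − TC = 114·7 − 386 = $412.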